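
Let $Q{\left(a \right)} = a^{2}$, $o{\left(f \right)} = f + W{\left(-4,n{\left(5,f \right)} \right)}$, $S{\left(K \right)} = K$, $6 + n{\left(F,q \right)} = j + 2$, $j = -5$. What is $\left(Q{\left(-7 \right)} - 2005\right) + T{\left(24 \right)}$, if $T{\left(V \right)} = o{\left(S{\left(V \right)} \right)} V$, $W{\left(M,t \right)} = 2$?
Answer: $-1332$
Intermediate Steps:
$n{\left(F,q \right)} = -9$ ($n{\left(F,q \right)} = -6 + \left(-5 + 2\right) = -6 - 3 = -9$)
$o{\left(f \right)} = 2 + f$ ($o{\left(f \right)} = f + 2 = 2 + f$)
$T{\left(V \right)} = V \left(2 + V\right)$ ($T{\left(V \right)} = \left(2 + V\right) V = V \left(2 + V\right)$)
$\left(Q{\left(-7 \right)} - 2005\right) + T{\left(24 \right)} = \left(\left(-7\right)^{2} - 2005\right) + 24 \left(2 + 24\right) = \left(49 - 2005\right) + 24 \cdot 26 = -1956 + 624 = -1332$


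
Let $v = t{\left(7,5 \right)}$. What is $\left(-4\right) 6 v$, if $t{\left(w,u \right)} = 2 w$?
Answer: $-336$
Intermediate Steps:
$v = 14$ ($v = 2 \cdot 7 = 14$)
$\left(-4\right) 6 v = \left(-4\right) 6 \cdot 14 = \left(-24\right) 14 = -336$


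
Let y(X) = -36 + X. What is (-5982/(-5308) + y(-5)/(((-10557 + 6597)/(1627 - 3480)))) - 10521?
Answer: -55381907311/5254920 ≈ -10539.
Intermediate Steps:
(-5982/(-5308) + y(-5)/(((-10557 + 6597)/(1627 - 3480)))) - 10521 = (-5982/(-5308) + (-36 - 5)/(((-10557 + 6597)/(1627 - 3480)))) - 10521 = (-5982*(-1/5308) - 41/((-3960/(-1853)))) - 10521 = (2991/2654 - 41/((-3960*(-1/1853)))) - 10521 = (2991/2654 - 41/3960/1853) - 10521 = (2991/2654 - 41*1853/3960) - 10521 = (2991/2654 - 75973/3960) - 10521 = -94893991/5254920 - 10521 = -55381907311/5254920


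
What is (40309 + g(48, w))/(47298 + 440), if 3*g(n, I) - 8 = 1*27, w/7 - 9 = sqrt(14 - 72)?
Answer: 60481/71607 ≈ 0.84462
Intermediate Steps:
w = 63 + 7*I*sqrt(58) (w = 63 + 7*sqrt(14 - 72) = 63 + 7*sqrt(-58) = 63 + 7*(I*sqrt(58)) = 63 + 7*I*sqrt(58) ≈ 63.0 + 53.31*I)
g(n, I) = 35/3 (g(n, I) = 8/3 + (1*27)/3 = 8/3 + (1/3)*27 = 8/3 + 9 = 35/3)
(40309 + g(48, w))/(47298 + 440) = (40309 + 35/3)/(47298 + 440) = (120962/3)/47738 = (120962/3)*(1/47738) = 60481/71607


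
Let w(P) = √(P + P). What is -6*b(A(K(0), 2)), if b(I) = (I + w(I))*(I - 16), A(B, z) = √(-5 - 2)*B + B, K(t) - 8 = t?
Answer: 3072 + 192*√(1 + I*√7) - 192*I*√7*√(1 + I*√7) ≈ 3823.3 - 519.24*I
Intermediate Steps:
K(t) = 8 + t
w(P) = √2*√P (w(P) = √(2*P) = √2*√P)
A(B, z) = B + I*B*√7 (A(B, z) = √(-7)*B + B = (I*√7)*B + B = I*B*√7 + B = B + I*B*√7)
b(I) = (-16 + I)*(I + √2*√I) (b(I) = (I + √2*√I)*(I - 16) = (I + √2*√I)*(-16 + I) = (-16 + I)*(I + √2*√I))
-6*b(A(K(0), 2)) = -6*(((8 + 0)*(1 + I*√7))² - 16*(8 + 0)*(1 + I*√7) + √2*((8 + 0)*(1 + I*√7))^(3/2) - 16*√2*√((8 + 0)*(1 + I*√7))) = -6*((8*(1 + I*√7))² - 128*(1 + I*√7) + √2*(8*(1 + I*√7))^(3/2) - 16*√2*√(8*(1 + I*√7))) = -6*((8 + 8*I*√7)² - 16*(8 + 8*I*√7) + √2*(8 + 8*I*√7)^(3/2) - 16*√2*√(8 + 8*I*√7)) = -6*((8 + 8*I*√7)² + (-128 - 128*I*√7) + √2*(8 + 8*I*√7)^(3/2) - 16*√2*√(8 + 8*I*√7)) = -6*(-128 + (8 + 8*I*√7)² + √2*(8 + 8*I*√7)^(3/2) - 128*I*√7 - 16*√2*√(8 + 8*I*√7)) = 768 - 6*(8 + 8*I*√7)² - 6*√2*(8 + 8*I*√7)^(3/2) + 96*√2*√(8 + 8*I*√7) + 768*I*√7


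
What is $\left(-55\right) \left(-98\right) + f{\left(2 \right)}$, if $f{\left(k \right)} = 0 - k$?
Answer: $5388$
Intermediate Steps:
$f{\left(k \right)} = - k$
$\left(-55\right) \left(-98\right) + f{\left(2 \right)} = \left(-55\right) \left(-98\right) - 2 = 5390 - 2 = 5388$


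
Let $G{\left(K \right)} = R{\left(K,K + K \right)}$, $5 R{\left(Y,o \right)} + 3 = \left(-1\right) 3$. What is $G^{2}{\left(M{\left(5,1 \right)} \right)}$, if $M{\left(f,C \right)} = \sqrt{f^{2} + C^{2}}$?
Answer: $\frac{36}{25} \approx 1.44$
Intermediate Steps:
$R{\left(Y,o \right)} = - \frac{6}{5}$ ($R{\left(Y,o \right)} = - \frac{3}{5} + \frac{\left(-1\right) 3}{5} = - \frac{3}{5} + \frac{1}{5} \left(-3\right) = - \frac{3}{5} - \frac{3}{5} = - \frac{6}{5}$)
$M{\left(f,C \right)} = \sqrt{C^{2} + f^{2}}$
$G{\left(K \right)} = - \frac{6}{5}$
$G^{2}{\left(M{\left(5,1 \right)} \right)} = \left(- \frac{6}{5}\right)^{2} = \frac{36}{25}$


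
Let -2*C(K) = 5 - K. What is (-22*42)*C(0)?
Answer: 2310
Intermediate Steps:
C(K) = -5/2 + K/2 (C(K) = -(5 - K)/2 = -5/2 + K/2)
(-22*42)*C(0) = (-22*42)*(-5/2 + (½)*0) = -924*(-5/2 + 0) = -924*(-5/2) = 2310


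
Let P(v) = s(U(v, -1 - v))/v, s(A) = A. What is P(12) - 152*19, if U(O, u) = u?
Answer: -34669/12 ≈ -2889.1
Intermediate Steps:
P(v) = (-1 - v)/v
P(12) - 152*19 = (-1 - 1*12)/12 - 152*19 = (-1 - 12)/12 - 2888 = (1/12)*(-13) - 2888 = -13/12 - 2888 = -34669/12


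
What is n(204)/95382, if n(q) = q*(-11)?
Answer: -374/15897 ≈ -0.023526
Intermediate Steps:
n(q) = -11*q
n(204)/95382 = -11*204/95382 = -2244*1/95382 = -374/15897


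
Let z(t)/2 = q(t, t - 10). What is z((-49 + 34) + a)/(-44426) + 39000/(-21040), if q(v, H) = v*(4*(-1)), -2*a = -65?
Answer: -21620855/11684038 ≈ -1.8505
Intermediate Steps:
a = 65/2 (a = -½*(-65) = 65/2 ≈ 32.500)
q(v, H) = -4*v (q(v, H) = v*(-4) = -4*v)
z(t) = -8*t (z(t) = 2*(-4*t) = -8*t)
z((-49 + 34) + a)/(-44426) + 39000/(-21040) = -8*((-49 + 34) + 65/2)/(-44426) + 39000/(-21040) = -8*(-15 + 65/2)*(-1/44426) + 39000*(-1/21040) = -8*35/2*(-1/44426) - 975/526 = -140*(-1/44426) - 975/526 = 70/22213 - 975/526 = -21620855/11684038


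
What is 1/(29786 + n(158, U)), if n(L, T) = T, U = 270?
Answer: 1/30056 ≈ 3.3271e-5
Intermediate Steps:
1/(29786 + n(158, U)) = 1/(29786 + 270) = 1/30056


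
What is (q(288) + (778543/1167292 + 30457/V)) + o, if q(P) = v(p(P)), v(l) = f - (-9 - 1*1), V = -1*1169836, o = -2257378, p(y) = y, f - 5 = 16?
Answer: -385312150989524295/170692525514 ≈ -2.2573e+6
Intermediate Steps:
f = 21 (f = 5 + 16 = 21)
V = -1169836
v(l) = 31 (v(l) = 21 - (-9 - 1*1) = 21 - (-9 - 1) = 21 - 1*(-10) = 21 + 10 = 31)
q(P) = 31
(q(288) + (778543/1167292 + 30457/V)) + o = (31 + (778543/1167292 + 30457/(-1169836))) - 2257378 = (31 + (778543*(1/1167292) + 30457*(-1/1169836))) - 2257378 = (31 + (778543/1167292 - 30457/1169836)) - 2257378 = (31 + 109401927063/170692525514) - 2257378 = 5400870217997/170692525514 - 2257378 = -385312150989524295/170692525514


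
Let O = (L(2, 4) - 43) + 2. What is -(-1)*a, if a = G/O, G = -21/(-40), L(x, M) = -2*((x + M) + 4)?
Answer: -21/2440 ≈ -0.0086066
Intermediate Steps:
L(x, M) = -8 - 2*M - 2*x (L(x, M) = -2*((M + x) + 4) = -2*(4 + M + x) = -8 - 2*M - 2*x)
O = -61 (O = ((-8 - 2*4 - 2*2) - 43) + 2 = ((-8 - 8 - 4) - 43) + 2 = (-20 - 43) + 2 = -63 + 2 = -61)
G = 21/40 (G = -21*(-1/40) = 21/40 ≈ 0.52500)
a = -21/2440 (a = (21/40)/(-61) = (21/40)*(-1/61) = -21/2440 ≈ -0.0086066)
-(-1)*a = -(-1)*(-21)/2440 = -1*21/2440 = -21/2440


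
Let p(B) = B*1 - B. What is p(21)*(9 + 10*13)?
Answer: 0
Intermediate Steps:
p(B) = 0 (p(B) = B - B = 0)
p(21)*(9 + 10*13) = 0*(9 + 10*13) = 0*(9 + 130) = 0*139 = 0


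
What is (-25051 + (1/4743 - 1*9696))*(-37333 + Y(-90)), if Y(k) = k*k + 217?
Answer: 17139722080/17 ≈ 1.0082e+9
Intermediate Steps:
Y(k) = 217 + k² (Y(k) = k² + 217 = 217 + k²)
(-25051 + (1/4743 - 1*9696))*(-37333 + Y(-90)) = (-25051 + (1/4743 - 1*9696))*(-37333 + (217 + (-90)²)) = (-25051 + (1/4743 - 9696))*(-37333 + (217 + 8100)) = (-25051 - 45988127/4743)*(-37333 + 8317) = -164805020/4743*(-29016) = 17139722080/17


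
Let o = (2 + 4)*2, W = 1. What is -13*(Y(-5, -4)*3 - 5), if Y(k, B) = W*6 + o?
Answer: -637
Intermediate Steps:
o = 12 (o = 6*2 = 12)
Y(k, B) = 18 (Y(k, B) = 1*6 + 12 = 6 + 12 = 18)
-13*(Y(-5, -4)*3 - 5) = -13*(18*3 - 5) = -13*(54 - 5) = -13*49 = -637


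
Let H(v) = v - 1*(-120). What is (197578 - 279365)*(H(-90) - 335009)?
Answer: 27396927473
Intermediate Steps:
H(v) = 120 + v (H(v) = v + 120 = 120 + v)
(197578 - 279365)*(H(-90) - 335009) = (197578 - 279365)*((120 - 90) - 335009) = -81787*(30 - 335009) = -81787*(-334979) = 27396927473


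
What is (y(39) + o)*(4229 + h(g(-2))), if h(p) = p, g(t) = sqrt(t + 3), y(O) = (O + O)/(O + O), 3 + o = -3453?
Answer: -14614650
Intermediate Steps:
o = -3456 (o = -3 - 3453 = -3456)
y(O) = 1 (y(O) = (2*O)/((2*O)) = (2*O)*(1/(2*O)) = 1)
g(t) = sqrt(3 + t)
(y(39) + o)*(4229 + h(g(-2))) = (1 - 3456)*(4229 + sqrt(3 - 2)) = -3455*(4229 + sqrt(1)) = -3455*(4229 + 1) = -3455*4230 = -14614650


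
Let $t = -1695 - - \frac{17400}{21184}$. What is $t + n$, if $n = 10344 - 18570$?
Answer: $- \frac{26268633}{2648} \approx -9920.2$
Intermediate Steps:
$n = -8226$
$t = - \frac{4486185}{2648}$ ($t = -1695 - \left(-17400\right) \frac{1}{21184} = -1695 - - \frac{2175}{2648} = -1695 + \frac{2175}{2648} = - \frac{4486185}{2648} \approx -1694.2$)
$t + n = - \frac{4486185}{2648} - 8226 = - \frac{26268633}{2648}$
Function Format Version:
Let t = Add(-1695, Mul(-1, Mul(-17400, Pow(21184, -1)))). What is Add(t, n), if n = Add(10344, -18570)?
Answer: Rational(-26268633, 2648) ≈ -9920.2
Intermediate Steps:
n = -8226
t = Rational(-4486185, 2648) (t = Add(-1695, Mul(-1, Mul(-17400, Rational(1, 21184)))) = Add(-1695, Mul(-1, Rational(-2175, 2648))) = Add(-1695, Rational(2175, 2648)) = Rational(-4486185, 2648) ≈ -1694.2)
Add(t, n) = Add(Rational(-4486185, 2648), -8226) = Rational(-26268633, 2648)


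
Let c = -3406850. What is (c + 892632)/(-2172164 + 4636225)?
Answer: -2514218/2464061 ≈ -1.0204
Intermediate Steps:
(c + 892632)/(-2172164 + 4636225) = (-3406850 + 892632)/(-2172164 + 4636225) = -2514218/2464061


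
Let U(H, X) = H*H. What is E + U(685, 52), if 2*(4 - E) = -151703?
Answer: 1090161/2 ≈ 5.4508e+5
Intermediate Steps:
U(H, X) = H²
E = 151711/2 (E = 4 - ½*(-151703) = 4 + 151703/2 = 151711/2 ≈ 75856.)
E + U(685, 52) = 151711/2 + 685² = 151711/2 + 469225 = 1090161/2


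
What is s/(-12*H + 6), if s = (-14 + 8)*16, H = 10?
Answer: 16/19 ≈ 0.84210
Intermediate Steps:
s = -96 (s = -6*16 = -96)
s/(-12*H + 6) = -96/(-12*10 + 6) = -96/(-120 + 6) = -96/(-114) = -96*(-1/114) = 16/19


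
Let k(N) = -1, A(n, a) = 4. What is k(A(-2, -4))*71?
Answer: -71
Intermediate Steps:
k(A(-2, -4))*71 = -1*71 = -71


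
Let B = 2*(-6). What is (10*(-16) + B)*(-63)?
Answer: 10836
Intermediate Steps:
B = -12
(10*(-16) + B)*(-63) = (10*(-16) - 12)*(-63) = (-160 - 12)*(-63) = -172*(-63) = 10836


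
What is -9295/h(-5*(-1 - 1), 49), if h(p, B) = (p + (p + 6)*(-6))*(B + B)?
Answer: 9295/8428 ≈ 1.1029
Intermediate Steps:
h(p, B) = 2*B*(-36 - 5*p) (h(p, B) = (p + (6 + p)*(-6))*(2*B) = (p + (-36 - 6*p))*(2*B) = (-36 - 5*p)*(2*B) = 2*B*(-36 - 5*p))
-9295/h(-5*(-1 - 1), 49) = -9295*(-1/(98*(36 + 5*(-5*(-1 - 1))))) = -9295*(-1/(98*(36 + 5*(-5*(-2))))) = -9295*(-1/(98*(36 + 5*10))) = -9295*(-1/(98*(36 + 50))) = -9295/((-2*49*86)) = -9295/(-8428) = -9295*(-1/8428) = 9295/8428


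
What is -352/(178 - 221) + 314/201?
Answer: 84254/8643 ≈ 9.7482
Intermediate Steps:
-352/(178 - 221) + 314/201 = -352/(-43) + 314*(1/201) = -352*(-1/43) + 314/201 = 352/43 + 314/201 = 84254/8643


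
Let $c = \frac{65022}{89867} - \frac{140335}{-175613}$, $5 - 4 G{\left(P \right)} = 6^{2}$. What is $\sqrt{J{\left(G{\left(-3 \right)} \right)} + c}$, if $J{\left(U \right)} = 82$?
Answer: $\frac{3 \sqrt{2311402469536981978607}}{15781813471} \approx 9.1391$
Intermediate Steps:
$G{\left(P \right)} = - \frac{31}{4}$ ($G{\left(P \right)} = \frac{5}{4} - \frac{6^{2}}{4} = \frac{5}{4} - 9 = - \frac{31}{4}$)
$c = \frac{24030193931}{15781813471}$ ($c = 65022 \cdot \frac{1}{89867} - - \frac{140335}{175613} = \frac{65022}{89867} + \frac{140335}{175613} = \frac{24030193931}{15781813471} \approx 1.5227$)
$\sqrt{J{\left(G{\left(-3 \right)} \right)} + c} = \sqrt{82 + \frac{24030193931}{15781813471}} = \sqrt{\frac{1318138898553}{15781813471}} = \frac{3 \sqrt{2311402469536981978607}}{15781813471}$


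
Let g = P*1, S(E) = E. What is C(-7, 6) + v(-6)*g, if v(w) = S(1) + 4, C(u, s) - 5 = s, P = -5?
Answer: -14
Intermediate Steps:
C(u, s) = 5 + s
g = -5 (g = -5*1 = -5)
v(w) = 5 (v(w) = 1 + 4 = 5)
C(-7, 6) + v(-6)*g = (5 + 6) + 5*(-5) = 11 - 25 = -14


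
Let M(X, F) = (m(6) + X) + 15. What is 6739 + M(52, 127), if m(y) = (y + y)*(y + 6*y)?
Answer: 7310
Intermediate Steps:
m(y) = 14*y² (m(y) = (2*y)*(7*y) = 14*y²)
M(X, F) = 519 + X (M(X, F) = (14*6² + X) + 15 = (14*36 + X) + 15 = (504 + X) + 15 = 519 + X)
6739 + M(52, 127) = 6739 + (519 + 52) = 6739 + 571 = 7310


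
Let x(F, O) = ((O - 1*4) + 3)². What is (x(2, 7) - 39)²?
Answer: 9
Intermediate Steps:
x(F, O) = (-1 + O)² (x(F, O) = ((O - 4) + 3)² = ((-4 + O) + 3)² = (-1 + O)²)
(x(2, 7) - 39)² = ((-1 + 7)² - 39)² = (6² - 39)² = (36 - 39)² = (-3)² = 9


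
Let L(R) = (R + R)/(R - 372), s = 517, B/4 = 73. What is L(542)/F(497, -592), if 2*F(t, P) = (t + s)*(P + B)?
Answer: -271/6464250 ≈ -4.1923e-5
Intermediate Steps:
B = 292 (B = 4*73 = 292)
F(t, P) = (292 + P)*(517 + t)/2 (F(t, P) = ((t + 517)*(P + 292))/2 = ((517 + t)*(292 + P))/2 = ((292 + P)*(517 + t))/2 = (292 + P)*(517 + t)/2)
L(R) = 2*R/(-372 + R) (L(R) = (2*R)/(-372 + R) = 2*R/(-372 + R))
L(542)/F(497, -592) = (2*542/(-372 + 542))/(75482 + 146*497 + (517/2)*(-592) + (½)*(-592)*497) = (2*542/170)/(75482 + 72562 - 153032 - 147112) = (2*542*(1/170))/(-152100) = (542/85)*(-1/152100) = -271/6464250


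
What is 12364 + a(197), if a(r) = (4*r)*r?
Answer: 167600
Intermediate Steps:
a(r) = 4*r**2
12364 + a(197) = 12364 + 4*197**2 = 12364 + 4*38809 = 12364 + 155236 = 167600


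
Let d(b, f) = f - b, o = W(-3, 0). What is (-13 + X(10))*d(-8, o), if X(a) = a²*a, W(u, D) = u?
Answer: 4935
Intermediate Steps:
o = -3
X(a) = a³
(-13 + X(10))*d(-8, o) = (-13 + 10³)*(-3 - 1*(-8)) = (-13 + 1000)*(-3 + 8) = 987*5 = 4935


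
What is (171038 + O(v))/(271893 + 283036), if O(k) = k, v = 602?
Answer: 171640/554929 ≈ 0.30930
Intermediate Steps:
(171038 + O(v))/(271893 + 283036) = (171038 + 602)/(271893 + 283036) = 171640/554929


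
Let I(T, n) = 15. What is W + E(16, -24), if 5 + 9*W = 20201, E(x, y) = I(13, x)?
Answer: 2259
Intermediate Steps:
E(x, y) = 15
W = 2244 (W = -5/9 + (⅑)*20201 = -5/9 + 20201/9 = 2244)
W + E(16, -24) = 2244 + 15 = 2259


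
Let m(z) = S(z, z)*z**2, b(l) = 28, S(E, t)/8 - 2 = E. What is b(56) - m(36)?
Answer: -393956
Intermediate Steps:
S(E, t) = 16 + 8*E
m(z) = z**2*(16 + 8*z) (m(z) = (16 + 8*z)*z**2 = z**2*(16 + 8*z))
b(56) - m(36) = 28 - 8*36**2*(2 + 36) = 28 - 8*1296*38 = 28 - 1*393984 = 28 - 393984 = -393956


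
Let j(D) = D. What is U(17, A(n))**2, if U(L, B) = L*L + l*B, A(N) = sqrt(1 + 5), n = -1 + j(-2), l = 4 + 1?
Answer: 83671 + 2890*sqrt(6) ≈ 90750.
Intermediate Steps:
l = 5
n = -3 (n = -1 - 2 = -3)
A(N) = sqrt(6)
U(L, B) = L**2 + 5*B (U(L, B) = L*L + 5*B = L**2 + 5*B)
U(17, A(n))**2 = (17**2 + 5*sqrt(6))**2 = (289 + 5*sqrt(6))**2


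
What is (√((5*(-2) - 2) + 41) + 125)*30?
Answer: 3750 + 30*√29 ≈ 3911.6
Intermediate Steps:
(√((5*(-2) - 2) + 41) + 125)*30 = (√((-10 - 2) + 41) + 125)*30 = (√(-12 + 41) + 125)*30 = (√29 + 125)*30 = (125 + √29)*30 = 3750 + 30*√29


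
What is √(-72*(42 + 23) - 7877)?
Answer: I*√12557 ≈ 112.06*I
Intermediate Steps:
√(-72*(42 + 23) - 7877) = √(-72*65 - 7877) = √(-4680 - 7877) = √(-12557) = I*√12557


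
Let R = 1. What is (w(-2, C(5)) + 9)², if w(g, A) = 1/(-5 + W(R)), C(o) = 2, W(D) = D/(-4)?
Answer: 34225/441 ≈ 77.608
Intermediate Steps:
W(D) = -D/4 (W(D) = D*(-¼) = -D/4)
w(g, A) = -4/21 (w(g, A) = 1/(-5 - ¼*1) = 1/(-5 - ¼) = 1/(-21/4) = -4/21)
(w(-2, C(5)) + 9)² = (-4/21 + 9)² = (185/21)² = 34225/441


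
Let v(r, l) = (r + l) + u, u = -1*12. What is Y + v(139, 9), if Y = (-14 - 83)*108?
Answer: -10340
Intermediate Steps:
u = -12
v(r, l) = -12 + l + r (v(r, l) = (r + l) - 12 = (l + r) - 12 = -12 + l + r)
Y = -10476 (Y = -97*108 = -10476)
Y + v(139, 9) = -10476 + (-12 + 9 + 139) = -10476 + 136 = -10340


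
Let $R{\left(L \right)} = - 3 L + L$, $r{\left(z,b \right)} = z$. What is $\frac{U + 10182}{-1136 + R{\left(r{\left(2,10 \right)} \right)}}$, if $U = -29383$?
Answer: $\frac{19201}{1140} \approx 16.843$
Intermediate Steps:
$R{\left(L \right)} = - 2 L$
$\frac{U + 10182}{-1136 + R{\left(r{\left(2,10 \right)} \right)}} = \frac{-29383 + 10182}{-1136 - 4} = - \frac{19201}{-1136 - 4} = - \frac{19201}{-1140} = \left(-19201\right) \left(- \frac{1}{1140}\right) = \frac{19201}{1140}$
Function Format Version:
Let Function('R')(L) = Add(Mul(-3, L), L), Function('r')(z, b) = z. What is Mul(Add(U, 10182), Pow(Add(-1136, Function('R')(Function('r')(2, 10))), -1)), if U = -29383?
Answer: Rational(19201, 1140) ≈ 16.843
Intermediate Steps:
Function('R')(L) = Mul(-2, L)
Mul(Add(U, 10182), Pow(Add(-1136, Function('R')(Function('r')(2, 10))), -1)) = Mul(Add(-29383, 10182), Pow(Add(-1136, Mul(-2, 2)), -1)) = Mul(-19201, Pow(Add(-1136, -4), -1)) = Mul(-19201, Pow(-1140, -1)) = Mul(-19201, Rational(-1, 1140)) = Rational(19201, 1140)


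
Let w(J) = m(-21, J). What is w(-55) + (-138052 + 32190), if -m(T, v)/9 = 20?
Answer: -106042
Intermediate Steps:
m(T, v) = -180 (m(T, v) = -9*20 = -180)
w(J) = -180
w(-55) + (-138052 + 32190) = -180 + (-138052 + 32190) = -180 - 105862 = -106042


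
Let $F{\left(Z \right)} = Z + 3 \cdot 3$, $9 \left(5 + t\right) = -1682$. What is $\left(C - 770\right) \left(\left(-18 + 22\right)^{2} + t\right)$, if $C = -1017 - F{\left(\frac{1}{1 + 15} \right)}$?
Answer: $\frac{5054519}{16} \approx 3.1591 \cdot 10^{5}$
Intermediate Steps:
$t = - \frac{1727}{9}$ ($t = -5 + \frac{1}{9} \left(-1682\right) = -5 - \frac{1682}{9} = - \frac{1727}{9} \approx -191.89$)
$F{\left(Z \right)} = 9 + Z$ ($F{\left(Z \right)} = Z + 9 = 9 + Z$)
$C = - \frac{16417}{16}$ ($C = -1017 - \left(9 + \frac{1}{1 + 15}\right) = -1017 - \left(9 + \frac{1}{16}\right) = -1017 - \frac{145}{16} = - \frac{16417}{16} \approx -1026.1$)
$\left(C - 770\right) \left(\left(-18 + 22\right)^{2} + t\right) = \left(- \frac{16417}{16} - 770\right) \left(\left(-18 + 22\right)^{2} - \frac{1727}{9}\right) = - \frac{28737 \left(4^{2} - \frac{1727}{9}\right)}{16} = - \frac{28737 \left(16 - \frac{1727}{9}\right)}{16} = \left(- \frac{28737}{16}\right) \left(- \frac{1583}{9}\right) = \frac{5054519}{16}$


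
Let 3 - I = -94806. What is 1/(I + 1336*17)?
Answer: 1/117521 ≈ 8.5091e-6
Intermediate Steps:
I = 94809 (I = 3 - 1*(-94806) = 3 + 94806 = 94809)
1/(I + 1336*17) = 1/(94809 + 1336*17) = 1/(94809 + 22712) = 1/117521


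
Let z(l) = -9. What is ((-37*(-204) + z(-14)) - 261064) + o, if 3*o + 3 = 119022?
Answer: -213852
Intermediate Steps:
o = 39673 (o = -1 + (⅓)*119022 = -1 + 39674 = 39673)
((-37*(-204) + z(-14)) - 261064) + o = ((-37*(-204) - 9) - 261064) + 39673 = ((7548 - 9) - 261064) + 39673 = (7539 - 261064) + 39673 = -253525 + 39673 = -213852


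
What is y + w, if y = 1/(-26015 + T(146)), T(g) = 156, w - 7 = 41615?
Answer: 1076303297/25859 ≈ 41622.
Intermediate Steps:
w = 41622 (w = 7 + 41615 = 41622)
y = -1/25859 (y = 1/(-26015 + 156) = 1/(-25859) = -1/25859 ≈ -3.8671e-5)
y + w = -1/25859 + 41622 = 1076303297/25859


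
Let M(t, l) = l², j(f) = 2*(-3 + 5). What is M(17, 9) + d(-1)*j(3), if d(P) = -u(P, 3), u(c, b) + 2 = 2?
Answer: 81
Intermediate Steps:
u(c, b) = 0 (u(c, b) = -2 + 2 = 0)
j(f) = 4 (j(f) = 2*2 = 4)
d(P) = 0 (d(P) = -1*0 = 0)
M(17, 9) + d(-1)*j(3) = 9² + 0*4 = 81 + 0 = 81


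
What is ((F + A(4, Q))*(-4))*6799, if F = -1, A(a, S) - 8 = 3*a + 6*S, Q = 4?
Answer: -1169428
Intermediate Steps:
A(a, S) = 8 + 3*a + 6*S (A(a, S) = 8 + (3*a + 6*S) = 8 + 3*a + 6*S)
((F + A(4, Q))*(-4))*6799 = ((-1 + (8 + 3*4 + 6*4))*(-4))*6799 = ((-1 + (8 + 12 + 24))*(-4))*6799 = ((-1 + 44)*(-4))*6799 = (43*(-4))*6799 = -172*6799 = -1169428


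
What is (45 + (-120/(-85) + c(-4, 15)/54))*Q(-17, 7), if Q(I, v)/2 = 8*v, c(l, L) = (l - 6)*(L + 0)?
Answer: 747712/153 ≈ 4887.0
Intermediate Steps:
c(l, L) = L*(-6 + l) (c(l, L) = (-6 + l)*L = L*(-6 + l))
Q(I, v) = 16*v (Q(I, v) = 2*(8*v) = 16*v)
(45 + (-120/(-85) + c(-4, 15)/54))*Q(-17, 7) = (45 + (-120/(-85) + (15*(-6 - 4))/54))*(16*7) = (45 + (-120*(-1/85) + (15*(-10))*(1/54)))*112 = (45 + (24/17 - 150*1/54))*112 = (45 + (24/17 - 25/9))*112 = (45 - 209/153)*112 = (6676/153)*112 = 747712/153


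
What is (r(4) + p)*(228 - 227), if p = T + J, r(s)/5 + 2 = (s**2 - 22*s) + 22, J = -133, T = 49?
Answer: -344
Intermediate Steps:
r(s) = 100 - 110*s + 5*s**2 (r(s) = -10 + 5*((s**2 - 22*s) + 22) = -10 + 5*(22 + s**2 - 22*s) = -10 + (110 - 110*s + 5*s**2) = 100 - 110*s + 5*s**2)
p = -84 (p = 49 - 133 = -84)
(r(4) + p)*(228 - 227) = ((100 - 110*4 + 5*4**2) - 84)*(228 - 227) = ((100 - 440 + 5*16) - 84)*1 = ((100 - 440 + 80) - 84)*1 = (-260 - 84)*1 = -344*1 = -344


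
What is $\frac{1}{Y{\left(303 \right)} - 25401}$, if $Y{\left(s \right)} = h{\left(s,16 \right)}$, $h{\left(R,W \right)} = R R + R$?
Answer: $\frac{1}{66711} \approx 1.499 \cdot 10^{-5}$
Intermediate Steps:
$h{\left(R,W \right)} = R + R^{2}$ ($h{\left(R,W \right)} = R^{2} + R = R + R^{2}$)
$Y{\left(s \right)} = s \left(1 + s\right)$
$\frac{1}{Y{\left(303 \right)} - 25401} = \frac{1}{303 \left(1 + 303\right) - 25401} = \frac{1}{303 \cdot 304 - 25401} = \frac{1}{92112 - 25401} = \frac{1}{66711}$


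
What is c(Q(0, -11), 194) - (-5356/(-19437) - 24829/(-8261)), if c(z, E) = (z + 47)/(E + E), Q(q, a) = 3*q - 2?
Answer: -1629678527/514882596 ≈ -3.1651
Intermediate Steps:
Q(q, a) = -2 + 3*q
c(z, E) = (47 + z)/(2*E) (c(z, E) = (47 + z)/((2*E)) = (47 + z)*(1/(2*E)) = (47 + z)/(2*E))
c(Q(0, -11), 194) - (-5356/(-19437) - 24829/(-8261)) = (1/2)*(47 + (-2 + 3*0))/194 - (-5356/(-19437) - 24829/(-8261)) = (1/2)*(1/194)*(47 + (-2 + 0)) - (-5356*(-1/19437) - 24829*(-1/8261)) = (1/2)*(1/194)*(47 - 2) - (5356/19437 + 24829/8261) = (1/2)*(1/194)*45 - 1*4354109/1327017 = 45/388 - 4354109/1327017 = -1629678527/514882596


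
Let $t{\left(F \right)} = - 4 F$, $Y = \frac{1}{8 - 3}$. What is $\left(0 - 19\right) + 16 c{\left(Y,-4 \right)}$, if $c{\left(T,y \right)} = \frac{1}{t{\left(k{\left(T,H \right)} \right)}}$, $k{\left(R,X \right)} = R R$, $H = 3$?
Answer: $-119$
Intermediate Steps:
$Y = \frac{1}{5} \approx 0.2$
$k{\left(R,X \right)} = R^{2}$
$c{\left(T,y \right)} = - \frac{1}{4 T^{2}}$ ($c{\left(T,y \right)} = \frac{1}{\left(-4\right) T^{2}} = - \frac{1}{4 T^{2}}$)
$\left(0 - 19\right) + 16 c{\left(Y,-4 \right)} = \left(0 - 19\right) + 16 \left(- \frac{\frac{1}{(\frac{1}{5})^{2}}}{4}\right) = \left(0 - 19\right) + 16 \left(\left(- \frac{1}{4}\right) 25\right) = -19 + 16 \left(- \frac{25}{4}\right) = -19 - 100 = -119$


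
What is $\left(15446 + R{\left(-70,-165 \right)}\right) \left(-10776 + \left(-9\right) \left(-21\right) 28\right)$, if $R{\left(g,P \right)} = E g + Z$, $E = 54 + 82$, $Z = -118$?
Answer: $-31851072$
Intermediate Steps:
$E = 136$
$R{\left(g,P \right)} = -118 + 136 g$ ($R{\left(g,P \right)} = 136 g - 118 = -118 + 136 g$)
$\left(15446 + R{\left(-70,-165 \right)}\right) \left(-10776 + \left(-9\right) \left(-21\right) 28\right) = \left(15446 + \left(-118 + 136 \left(-70\right)\right)\right) \left(-10776 + \left(-9\right) \left(-21\right) 28\right) = \left(15446 - 9638\right) \left(-10776 + 189 \cdot 28\right) = \left(15446 - 9638\right) \left(-10776 + 5292\right) = 5808 \left(-5484\right) = -31851072$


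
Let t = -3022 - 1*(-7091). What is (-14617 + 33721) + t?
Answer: 23173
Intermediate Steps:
t = 4069 (t = -3022 + 7091 = 4069)
(-14617 + 33721) + t = (-14617 + 33721) + 4069 = 19104 + 4069 = 23173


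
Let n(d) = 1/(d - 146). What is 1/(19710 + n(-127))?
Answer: 273/5380829 ≈ 5.0736e-5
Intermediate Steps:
n(d) = 1/(-146 + d)
1/(19710 + n(-127)) = 1/(19710 + 1/(-146 - 127)) = 1/(19710 + 1/(-273)) = 1/(19710 - 1/273) = 1/(5380829/273) = 273/5380829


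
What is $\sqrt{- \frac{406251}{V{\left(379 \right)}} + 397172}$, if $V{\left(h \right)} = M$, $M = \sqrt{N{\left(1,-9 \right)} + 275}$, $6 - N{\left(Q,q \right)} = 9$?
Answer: $\frac{\sqrt{459130832 - 6906267 \sqrt{17}}}{34} \approx 610.36$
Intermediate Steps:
$N{\left(Q,q \right)} = -3$ ($N{\left(Q,q \right)} = 6 - 9 = -3$)
$M = 4 \sqrt{17}$ ($M = \sqrt{-3 + 275} = \sqrt{272} = 4 \sqrt{17} \approx 16.492$)
$V{\left(h \right)} = 4 \sqrt{17}$
$\sqrt{- \frac{406251}{V{\left(379 \right)}} + 397172} = \sqrt{- \frac{406251}{4 \sqrt{17}} + 397172} = \sqrt{- 406251 \frac{\sqrt{17}}{68} + 397172} = \sqrt{- \frac{406251 \sqrt{17}}{68} + 397172} = \sqrt{397172 - \frac{406251 \sqrt{17}}{68}}$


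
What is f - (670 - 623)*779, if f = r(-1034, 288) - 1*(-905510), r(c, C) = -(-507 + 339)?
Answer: 869065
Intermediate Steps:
r(c, C) = 168 (r(c, C) = -1*(-168) = 168)
f = 905678 (f = 168 - 1*(-905510) = 168 + 905510 = 905678)
f - (670 - 623)*779 = 905678 - (670 - 623)*779 = 905678 - 47*779 = 905678 - 1*36613 = 905678 - 36613 = 869065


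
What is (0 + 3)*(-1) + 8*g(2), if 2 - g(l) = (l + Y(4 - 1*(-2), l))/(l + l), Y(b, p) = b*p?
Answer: -15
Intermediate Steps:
g(l) = -3/2 (g(l) = 2 - (l + (4 - 1*(-2))*l)/(l + l) = 2 - (l + (4 + 2)*l)/(2*l) = 2 - (l + 6*l)*1/(2*l) = 2 - 7*l*1/(2*l) = 2 - 1*7/2 = 2 - 7/2 = -3/2)
(0 + 3)*(-1) + 8*g(2) = (0 + 3)*(-1) + 8*(-3/2) = 3*(-1) - 12 = -3 - 12 = -15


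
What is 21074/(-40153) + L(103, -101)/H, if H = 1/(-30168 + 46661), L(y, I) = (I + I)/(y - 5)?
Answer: -66887618955/1967497 ≈ -33996.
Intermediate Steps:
L(y, I) = 2*I/(-5 + y) (L(y, I) = (2*I)/(-5 + y) = 2*I/(-5 + y))
H = 1/16493 ≈ 6.0632e-5
21074/(-40153) + L(103, -101)/H = 21074/(-40153) + (2*(-101)/(-5 + 103))/(1/16493) = 21074*(-1/40153) + (2*(-101)/98)*16493 = -21074/40153 + (2*(-101)*(1/98))*16493 = -21074/40153 - 101/49*16493 = -21074/40153 - 1665793/49 = -66887618955/1967497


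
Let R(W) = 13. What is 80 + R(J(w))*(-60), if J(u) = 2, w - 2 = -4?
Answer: -700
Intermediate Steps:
w = -2 (w = 2 - 4 = -2)
80 + R(J(w))*(-60) = 80 + 13*(-60) = 80 - 780 = -700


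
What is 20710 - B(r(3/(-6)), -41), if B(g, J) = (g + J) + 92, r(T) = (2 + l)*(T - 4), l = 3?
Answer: 41363/2 ≈ 20682.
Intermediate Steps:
r(T) = -20 + 5*T (r(T) = (2 + 3)*(T - 4) = 5*(-4 + T) = -20 + 5*T)
B(g, J) = 92 + J + g (B(g, J) = (J + g) + 92 = 92 + J + g)
20710 - B(r(3/(-6)), -41) = 20710 - (92 - 41 + (-20 + 5*(3/(-6)))) = 20710 - (92 - 41 + (-20 + 5*(3*(-1/6)))) = 20710 - (92 - 41 + (-20 + 5*(-1/2))) = 20710 - (92 - 41 + (-20 - 5/2)) = 20710 - (92 - 41 - 45/2) = 20710 - 1*57/2 = 20710 - 57/2 = 41363/2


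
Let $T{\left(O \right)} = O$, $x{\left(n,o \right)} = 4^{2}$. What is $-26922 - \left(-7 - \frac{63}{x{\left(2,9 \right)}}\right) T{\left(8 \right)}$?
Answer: $- \frac{53669}{2} \approx -26835.0$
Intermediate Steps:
$x{\left(n,o \right)} = 16$
$-26922 - \left(-7 - \frac{63}{x{\left(2,9 \right)}}\right) T{\left(8 \right)} = -26922 - \left(-7 - \frac{63}{16}\right) 8 = -26922 - \left(- \frac{175}{16}\right) 8 = -26922 - - \frac{175}{2} = -26922 + \frac{175}{2} = - \frac{53669}{2}$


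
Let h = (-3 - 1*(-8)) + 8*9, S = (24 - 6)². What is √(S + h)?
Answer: √401 ≈ 20.025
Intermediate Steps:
S = 324 (S = 18² = 324)
h = 77 (h = (-3 + 8) + 72 = 5 + 72 = 77)
√(S + h) = √(324 + 77) = √401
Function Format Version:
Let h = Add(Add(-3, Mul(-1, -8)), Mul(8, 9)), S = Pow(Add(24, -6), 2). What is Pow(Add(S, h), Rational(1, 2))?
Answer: Pow(401, Rational(1, 2)) ≈ 20.025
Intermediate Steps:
S = 324 (S = Pow(18, 2) = 324)
h = 77 (h = Add(Add(-3, 8), 72) = Add(5, 72) = 77)
Pow(Add(S, h), Rational(1, 2)) = Pow(Add(324, 77), Rational(1, 2)) = Pow(401, Rational(1, 2))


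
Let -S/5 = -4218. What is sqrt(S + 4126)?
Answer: 8*sqrt(394) ≈ 158.80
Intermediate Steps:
S = 21090 (S = -5*(-4218) = 21090)
sqrt(S + 4126) = sqrt(21090 + 4126) = sqrt(25216) = 8*sqrt(394)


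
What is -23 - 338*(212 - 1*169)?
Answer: -14557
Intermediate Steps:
-23 - 338*(212 - 1*169) = -23 - 338*(212 - 169) = -23 - 338*43 = -23 - 14534 = -14557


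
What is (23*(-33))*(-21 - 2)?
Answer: 17457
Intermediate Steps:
(23*(-33))*(-21 - 2) = -759*(-23) = 17457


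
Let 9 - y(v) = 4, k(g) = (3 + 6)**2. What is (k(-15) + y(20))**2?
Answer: 7396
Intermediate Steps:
k(g) = 81 (k(g) = 9**2 = 81)
y(v) = 5 (y(v) = 9 - 1*4 = 9 - 4 = 5)
(k(-15) + y(20))**2 = (81 + 5)**2 = 86**2 = 7396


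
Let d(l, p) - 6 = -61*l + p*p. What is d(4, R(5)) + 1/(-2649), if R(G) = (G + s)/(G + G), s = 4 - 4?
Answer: -2519203/10596 ≈ -237.75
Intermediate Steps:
s = 0
R(G) = ½ (R(G) = (G + 0)/(G + G) = G/((2*G)) = G*(1/(2*G)) = ½)
d(l, p) = 6 + p² - 61*l (d(l, p) = 6 + (-61*l + p*p) = 6 + (-61*l + p²) = 6 + (p² - 61*l) = 6 + p² - 61*l)
d(4, R(5)) + 1/(-2649) = (6 + (½)² - 61*4) + 1/(-2649) = (6 + ¼ - 244) - 1/2649 = -951/4 - 1/2649 = -2519203/10596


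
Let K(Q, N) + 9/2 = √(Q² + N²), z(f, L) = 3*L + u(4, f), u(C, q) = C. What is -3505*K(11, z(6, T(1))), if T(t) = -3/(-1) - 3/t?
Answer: 31545/2 - 3505*√137 ≈ -25252.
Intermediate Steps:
T(t) = 3 - 3/t (T(t) = -3*(-1) - 3/t = 3 - 3/t)
z(f, L) = 4 + 3*L (z(f, L) = 3*L + 4 = 4 + 3*L)
K(Q, N) = -9/2 + √(N² + Q²) (K(Q, N) = -9/2 + √(Q² + N²) = -9/2 + √(N² + Q²))
-3505*K(11, z(6, T(1))) = -3505*(-9/2 + √((4 + 3*(3 - 3/1))² + 11²)) = -3505*(-9/2 + √((4 + 3*(3 - 3*1))² + 121)) = -3505*(-9/2 + √((4 + 3*(3 - 3))² + 121)) = -3505*(-9/2 + √((4 + 3*0)² + 121)) = -3505*(-9/2 + √((4 + 0)² + 121)) = -3505*(-9/2 + √(4² + 121)) = -3505*(-9/2 + √(16 + 121)) = -3505*(-9/2 + √137) = 31545/2 - 3505*√137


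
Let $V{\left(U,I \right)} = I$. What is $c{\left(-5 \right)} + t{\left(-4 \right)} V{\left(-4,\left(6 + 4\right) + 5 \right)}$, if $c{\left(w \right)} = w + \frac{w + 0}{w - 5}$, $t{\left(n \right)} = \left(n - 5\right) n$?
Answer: $\frac{1071}{2} \approx 535.5$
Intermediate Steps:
$t{\left(n \right)} = n \left(-5 + n\right)$ ($t{\left(n \right)} = \left(-5 + n\right) n = n \left(-5 + n\right)$)
$c{\left(w \right)} = w + \frac{w}{-5 + w}$
$c{\left(-5 \right)} + t{\left(-4 \right)} V{\left(-4,\left(6 + 4\right) + 5 \right)} = - \frac{5 \left(-4 - 5\right)}{-5 - 5} + - 4 \left(-5 - 4\right) \left(\left(6 + 4\right) + 5\right) = \left(-5\right) \frac{1}{-10} \left(-9\right) + \left(-4\right) \left(-9\right) \left(10 + 5\right) = \left(-5\right) \left(- \frac{1}{10}\right) \left(-9\right) + 36 \cdot 15 = - \frac{9}{2} + 540 = \frac{1071}{2}$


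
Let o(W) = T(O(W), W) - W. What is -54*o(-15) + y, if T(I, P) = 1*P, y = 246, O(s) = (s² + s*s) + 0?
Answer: 246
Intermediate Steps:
O(s) = 2*s² (O(s) = (s² + s²) + 0 = 2*s² + 0 = 2*s²)
T(I, P) = P
o(W) = 0 (o(W) = W - W = 0)
-54*o(-15) + y = -54*0 + 246 = 0 + 246 = 246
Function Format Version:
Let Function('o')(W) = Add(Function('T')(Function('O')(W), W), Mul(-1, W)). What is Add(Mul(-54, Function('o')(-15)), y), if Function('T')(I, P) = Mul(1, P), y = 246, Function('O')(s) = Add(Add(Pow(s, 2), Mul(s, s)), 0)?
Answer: 246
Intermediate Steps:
Function('O')(s) = Mul(2, Pow(s, 2)) (Function('O')(s) = Add(Add(Pow(s, 2), Pow(s, 2)), 0) = Add(Mul(2, Pow(s, 2)), 0) = Mul(2, Pow(s, 2)))
Function('T')(I, P) = P
Function('o')(W) = 0 (Function('o')(W) = Add(W, Mul(-1, W)) = 0)
Add(Mul(-54, Function('o')(-15)), y) = Add(Mul(-54, 0), 246) = Add(0, 246) = 246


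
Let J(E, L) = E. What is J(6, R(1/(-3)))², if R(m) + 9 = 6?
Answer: 36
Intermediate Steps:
R(m) = -3 (R(m) = -9 + 6 = -3)
J(6, R(1/(-3)))² = 6² = 36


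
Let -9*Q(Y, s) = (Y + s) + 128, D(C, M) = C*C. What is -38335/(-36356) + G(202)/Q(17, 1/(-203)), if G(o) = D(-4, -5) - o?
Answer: 6741460511/535051252 ≈ 12.600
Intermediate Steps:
D(C, M) = C²
Q(Y, s) = -128/9 - Y/9 - s/9 (Q(Y, s) = -((Y + s) + 128)/9 = -(128 + Y + s)/9 = -128/9 - Y/9 - s/9)
G(o) = 16 - o (G(o) = (-4)² - o = 16 - o)
-38335/(-36356) + G(202)/Q(17, 1/(-203)) = -38335/(-36356) + (16 - 1*202)/(-128/9 - ⅑*17 - ⅑/(-203)) = -38335*(-1/36356) + (16 - 202)/(-128/9 - 17/9 - ⅑*(-1/203)) = 38335/36356 - 186/(-128/9 - 17/9 + 1/1827) = 38335/36356 - 186/(-29434/1827) = 38335/36356 - 186*(-1827/29434) = 38335/36356 + 169911/14717 = 6741460511/535051252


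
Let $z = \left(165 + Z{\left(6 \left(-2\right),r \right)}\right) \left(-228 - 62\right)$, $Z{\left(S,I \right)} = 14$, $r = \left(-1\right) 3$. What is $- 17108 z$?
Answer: $888076280$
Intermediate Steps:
$r = -3$
$z = -51910$ ($z = \left(165 + 14\right) \left(-228 - 62\right) = 179 \left(-290\right) = -51910$)
$- 17108 z = \left(-17108\right) \left(-51910\right) = 888076280$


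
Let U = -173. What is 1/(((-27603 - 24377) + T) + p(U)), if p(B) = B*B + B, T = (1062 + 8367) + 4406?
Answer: -1/8389 ≈ -0.00011920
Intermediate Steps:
T = 13835 (T = 9429 + 4406 = 13835)
p(B) = B + B² (p(B) = B² + B = B + B²)
1/(((-27603 - 24377) + T) + p(U)) = 1/(((-27603 - 24377) + 13835) - 173*(1 - 173)) = 1/((-51980 + 13835) - 173*(-172)) = 1/(-38145 + 29756) = 1/(-8389) = -1/8389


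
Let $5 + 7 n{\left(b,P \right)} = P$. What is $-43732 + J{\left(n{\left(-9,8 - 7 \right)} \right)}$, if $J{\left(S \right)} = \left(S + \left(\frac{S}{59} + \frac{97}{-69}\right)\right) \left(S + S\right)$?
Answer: $- \frac{8723162660}{199479} \approx -43730.0$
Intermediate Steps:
$n{\left(b,P \right)} = - \frac{5}{7} + \frac{P}{7}$
$J{\left(S \right)} = 2 S \left(- \frac{97}{69} + \frac{60 S}{59}\right)$ ($J{\left(S \right)} = \left(S + \left(S \frac{1}{59} + 97 \left(- \frac{1}{69}\right)\right)\right) 2 S = \left(S + \left(\frac{S}{59} - \frac{97}{69}\right)\right) 2 S = \left(S + \left(- \frac{97}{69} + \frac{S}{59}\right)\right) 2 S = \left(- \frac{97}{69} + \frac{60 S}{59}\right) 2 S = 2 S \left(- \frac{97}{69} + \frac{60 S}{59}\right)$)
$-43732 + J{\left(n{\left(-9,8 - 7 \right)} \right)} = -43732 + \frac{2 \left(- \frac{5}{7} + \frac{8 - 7}{7}\right) \left(-5723 + 4140 \left(- \frac{5}{7} + \frac{8 - 7}{7}\right)\right)}{4071} = -43732 + \frac{2 \left(- \frac{5}{7} + \frac{1}{7} \cdot 1\right) \left(-5723 + 4140 \left(- \frac{5}{7} + \frac{1}{7} \cdot 1\right)\right)}{4071} = -43732 + \frac{2 \left(- \frac{5}{7} + \frac{1}{7}\right) \left(-5723 + 4140 \left(- \frac{5}{7} + \frac{1}{7}\right)\right)}{4071} = -43732 + \frac{2}{4071} \left(- \frac{4}{7}\right) \left(-5723 + 4140 \left(- \frac{4}{7}\right)\right) = -43732 + \frac{2}{4071} \left(- \frac{4}{7}\right) \left(-5723 - \frac{16560}{7}\right) = -43732 + \frac{2}{4071} \left(- \frac{4}{7}\right) \left(- \frac{56621}{7}\right) = -43732 + \frac{452968}{199479} = - \frac{8723162660}{199479}$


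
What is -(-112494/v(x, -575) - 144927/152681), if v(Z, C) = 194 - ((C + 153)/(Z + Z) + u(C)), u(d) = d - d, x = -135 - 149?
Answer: 1628617366657/2793298895 ≈ 583.04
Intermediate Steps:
x = -284
u(d) = 0
v(Z, C) = 194 - (153 + C)/(2*Z) (v(Z, C) = 194 - ((C + 153)/(Z + Z) + 0) = 194 - ((153 + C)/((2*Z)) + 0) = 194 - ((153 + C)*(1/(2*Z)) + 0) = 194 - ((153 + C)/(2*Z) + 0) = 194 - (153 + C)/(2*Z))
-(-112494/v(x, -575) - 144927/152681) = -(-112494*(-568/(-153 - 1*(-575) + 388*(-284))) - 144927/152681) = -(-112494*(-568/(-153 + 575 - 110192)) - 144927*1/152681) = -(-112494/((½)*(-1/284)*(-109770)) - 144927/152681) = -(-112494/54885/284 - 144927/152681) = -(-112494*284/54885 - 144927/152681) = -(-10649432/18295 - 144927/152681) = -1*(-1628617366657/2793298895) = 1628617366657/2793298895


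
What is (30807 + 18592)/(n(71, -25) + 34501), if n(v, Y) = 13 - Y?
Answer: 49399/34539 ≈ 1.4302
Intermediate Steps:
(30807 + 18592)/(n(71, -25) + 34501) = (30807 + 18592)/((13 - 1*(-25)) + 34501) = 49399/((13 + 25) + 34501) = 49399/(38 + 34501) = 49399/34539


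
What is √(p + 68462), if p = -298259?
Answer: 9*I*√2837 ≈ 479.37*I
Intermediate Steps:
√(p + 68462) = √(-298259 + 68462) = √(-229797) = 9*I*√2837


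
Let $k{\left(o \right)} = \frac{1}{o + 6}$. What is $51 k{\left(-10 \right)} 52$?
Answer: $-663$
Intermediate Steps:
$k{\left(o \right)} = \frac{1}{6 + o}$
$51 k{\left(-10 \right)} 52 = \frac{51}{6 - 10} \cdot 52 = \frac{51}{-4} \cdot 52 = 51 \left(- \frac{1}{4}\right) 52 = \left(- \frac{51}{4}\right) 52 = -663$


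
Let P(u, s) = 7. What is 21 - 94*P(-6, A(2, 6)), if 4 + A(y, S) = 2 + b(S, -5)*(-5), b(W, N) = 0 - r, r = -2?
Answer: -637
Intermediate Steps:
b(W, N) = 2 (b(W, N) = 0 - 1*(-2) = 0 + 2 = 2)
A(y, S) = -12 (A(y, S) = -4 + (2 + 2*(-5)) = -4 + (2 - 10) = -4 - 8 = -12)
21 - 94*P(-6, A(2, 6)) = 21 - 94*7 = 21 - 658 = -637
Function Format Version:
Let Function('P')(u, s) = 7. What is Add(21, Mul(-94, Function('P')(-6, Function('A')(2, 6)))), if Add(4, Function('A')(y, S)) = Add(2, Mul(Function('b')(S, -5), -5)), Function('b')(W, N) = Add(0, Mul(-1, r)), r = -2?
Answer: -637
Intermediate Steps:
Function('b')(W, N) = 2 (Function('b')(W, N) = Add(0, Mul(-1, -2)) = Add(0, 2) = 2)
Function('A')(y, S) = -12 (Function('A')(y, S) = Add(-4, Add(2, Mul(2, -5))) = Add(-4, Add(2, -10)) = Add(-4, -8) = -12)
Add(21, Mul(-94, Function('P')(-6, Function('A')(2, 6)))) = Add(21, Mul(-94, 7)) = Add(21, -658) = -637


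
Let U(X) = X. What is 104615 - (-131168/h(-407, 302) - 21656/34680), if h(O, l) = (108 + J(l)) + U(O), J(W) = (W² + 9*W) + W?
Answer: 29478461084/281775 ≈ 1.0462e+5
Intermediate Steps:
J(W) = W² + 10*W
h(O, l) = 108 + O + l*(10 + l) (h(O, l) = (108 + l*(10 + l)) + O = 108 + O + l*(10 + l))
104615 - (-131168/h(-407, 302) - 21656/34680) = 104615 - (-131168/(108 - 407 + 302*(10 + 302)) - 21656/34680) = 104615 - (-131168/(108 - 407 + 302*312) - 21656*1/34680) = 104615 - (-131168/(108 - 407 + 94224) - 2707/4335) = 104615 - (-131168/93925 - 2707/4335) = 104615 - 1*(-569459/281775) = 104615 + 569459/281775 = 29478461084/281775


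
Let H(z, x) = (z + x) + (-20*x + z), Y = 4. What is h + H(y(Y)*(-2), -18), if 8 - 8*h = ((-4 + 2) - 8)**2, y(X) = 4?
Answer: 629/2 ≈ 314.50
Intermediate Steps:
H(z, x) = -19*x + 2*z (H(z, x) = (x + z) + (z - 20*x) = -19*x + 2*z)
h = -23/2 (h = 1 - ((-4 + 2) - 8)**2/8 = 1 - (-2 - 8)**2/8 = 1 - 1/8*(-10)**2 = 1 - 1/8*100 = 1 - 25/2 = -23/2 ≈ -11.500)
h + H(y(Y)*(-2), -18) = -23/2 + (-19*(-18) + 2*(4*(-2))) = -23/2 + (342 + 2*(-8)) = -23/2 + (342 - 16) = -23/2 + 326 = 629/2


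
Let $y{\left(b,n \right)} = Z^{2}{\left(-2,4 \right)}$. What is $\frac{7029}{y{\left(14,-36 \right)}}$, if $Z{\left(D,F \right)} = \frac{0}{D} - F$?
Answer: $\frac{7029}{16} \approx 439.31$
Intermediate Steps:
$Z{\left(D,F \right)} = - F$ ($Z{\left(D,F \right)} = 0 - F = - F$)
$y{\left(b,n \right)} = 16$ ($y{\left(b,n \right)} = \left(\left(-1\right) 4\right)^{2} = \left(-4\right)^{2} = 16$)
$\frac{7029}{y{\left(14,-36 \right)}} = \frac{7029}{16}$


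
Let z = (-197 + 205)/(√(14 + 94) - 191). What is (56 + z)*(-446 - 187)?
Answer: -1288382880/36373 + 30384*√3/36373 ≈ -35420.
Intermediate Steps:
z = 8/(-191 + 6*√3) (z = 8/(√108 - 191) = 8/(6*√3 - 191) = 8/(-191 + 6*√3) ≈ -0.044295)
(56 + z)*(-446 - 187) = (56 + (-1528/36373 - 48*√3/36373))*(-446 - 187) = (2035360/36373 - 48*√3/36373)*(-633) = -1288382880/36373 + 30384*√3/36373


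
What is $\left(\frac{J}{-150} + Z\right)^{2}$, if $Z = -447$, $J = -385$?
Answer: $\frac{177768889}{900} \approx 1.9752 \cdot 10^{5}$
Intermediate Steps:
$\left(\frac{J}{-150} + Z\right)^{2} = \left(- \frac{385}{-150} - 447\right)^{2} = \left(\left(-385\right) \left(- \frac{1}{150}\right) - 447\right)^{2} = \left(\frac{77}{30} - 447\right)^{2} = \left(- \frac{13333}{30}\right)^{2} = \frac{177768889}{900}$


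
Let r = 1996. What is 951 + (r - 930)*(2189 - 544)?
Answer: 1754521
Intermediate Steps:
951 + (r - 930)*(2189 - 544) = 951 + (1996 - 930)*(2189 - 544) = 951 + 1066*1645 = 951 + 1753570 = 1754521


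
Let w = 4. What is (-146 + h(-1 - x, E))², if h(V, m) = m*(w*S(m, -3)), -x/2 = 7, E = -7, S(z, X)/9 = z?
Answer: 2617924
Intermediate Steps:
S(z, X) = 9*z
x = -14 (x = -2*7 = -14)
h(V, m) = 36*m² (h(V, m) = m*(4*(9*m)) = m*(36*m) = 36*m²)
(-146 + h(-1 - x, E))² = (-146 + 36*(-7)²)² = (-146 + 36*49)² = (-146 + 1764)² = 1618² = 2617924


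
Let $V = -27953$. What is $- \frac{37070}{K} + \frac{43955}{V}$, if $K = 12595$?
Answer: $- \frac{28906017}{6401237} \approx -4.5157$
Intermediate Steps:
$- \frac{37070}{K} + \frac{43955}{V} = - \frac{37070}{12595} + \frac{43955}{-27953} = \left(-37070\right) \frac{1}{12595} + 43955 \left(- \frac{1}{27953}\right) = - \frac{674}{229} - \frac{43955}{27953} = - \frac{28906017}{6401237}$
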